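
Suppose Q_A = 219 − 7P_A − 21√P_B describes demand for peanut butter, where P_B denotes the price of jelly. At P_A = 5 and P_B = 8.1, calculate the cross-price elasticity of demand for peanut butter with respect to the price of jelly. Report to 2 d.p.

-0.24

At P_A = 5 and P_B = 8.1: Q_A = 124.233.
∂Q_A/∂P_B = -21/(2√P_B) = -21/(2√8.1) = -3.6893.
ε = (∂Q_A/∂P_B)(P_B/Q_A) = -3.6893 × (8.1/124.233) ≈ -0.24.
ε < 0: complements.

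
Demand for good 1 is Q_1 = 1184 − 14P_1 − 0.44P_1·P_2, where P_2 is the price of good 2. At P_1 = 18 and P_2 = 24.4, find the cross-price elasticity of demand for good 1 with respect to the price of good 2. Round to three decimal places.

At P_1 = 18 and P_2 = 24.4: Q_1 = 738.752.
∂Q_1/∂P_2 = -0.44P_1 = -0.44(18) = -7.9200.
ε = (∂Q_1/∂P_2)(P_2/Q_1) = -7.9200 × (24.4/738.752) ≈ -0.262.
ε < 0: complements.

-0.262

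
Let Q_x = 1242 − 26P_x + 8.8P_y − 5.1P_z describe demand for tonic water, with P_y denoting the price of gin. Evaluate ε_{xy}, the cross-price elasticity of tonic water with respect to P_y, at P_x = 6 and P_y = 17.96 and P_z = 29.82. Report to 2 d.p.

0.14

At P_x = 6 and P_y = 17.96 and P_z = 29.82: Q_x = 1091.966.
∂Q_x/∂P_y = 8.8.
ε = (∂Q_x/∂P_y)(P_y/Q_x) = 8.8 × (17.96/1091.966) ≈ 0.14.
Since ε > 0, tonic water and gin are substitutes.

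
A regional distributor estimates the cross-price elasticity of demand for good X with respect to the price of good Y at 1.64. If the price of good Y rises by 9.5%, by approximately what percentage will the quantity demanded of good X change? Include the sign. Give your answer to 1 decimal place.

%ΔQ ≈ ε × %ΔP of good Y = 1.64 × (9.5%) = 15.6%.

15.6%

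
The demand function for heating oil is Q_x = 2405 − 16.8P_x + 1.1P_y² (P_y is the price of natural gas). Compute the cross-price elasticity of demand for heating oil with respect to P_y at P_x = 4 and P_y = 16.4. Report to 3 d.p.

At P_x = 4 and P_y = 16.4: Q_x = 2633.656.
∂Q_x/∂P_y = 2.2P_y = 2.2(16.4) = 36.0800.
ε = (∂Q_x/∂P_y)(P_y/Q_x) = 36.0800 × (16.4/2633.656) ≈ 0.225.
ε > 0: substitutes.

0.225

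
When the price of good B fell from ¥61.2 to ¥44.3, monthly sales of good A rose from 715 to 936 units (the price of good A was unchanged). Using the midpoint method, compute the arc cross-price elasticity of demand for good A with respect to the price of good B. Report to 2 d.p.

ΔQ_A = 936 − 715 = 221; ΔP_B = 44.3 − 61.2 = -16.9.
Midpoints: Q̄_A = 825.5, P̄_B = 52.75.
ε = (ΔQ_A/Q̄_A)/(ΔP_B/P̄_B) = (221/825.5)/(-16.9/52.75) ≈ -0.84.
ε < 0: good A and good B are complements.

-0.84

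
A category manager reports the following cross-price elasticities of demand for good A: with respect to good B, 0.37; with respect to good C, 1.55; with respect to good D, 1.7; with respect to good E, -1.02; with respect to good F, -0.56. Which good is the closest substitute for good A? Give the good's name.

good D

Substitutes have ε > 0. Among the positive values, 1.7 (good D) is largest.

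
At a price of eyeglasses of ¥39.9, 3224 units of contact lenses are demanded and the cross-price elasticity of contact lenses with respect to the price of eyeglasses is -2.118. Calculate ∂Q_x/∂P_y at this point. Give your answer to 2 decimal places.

-171.14

ε = (∂Q_x/∂P_y)·(P_y/Q_x) ⇒ ∂Q_x/∂P_y = ε·Q_x/P_y = -2.118 × 3224/39.9 ≈ -171.14.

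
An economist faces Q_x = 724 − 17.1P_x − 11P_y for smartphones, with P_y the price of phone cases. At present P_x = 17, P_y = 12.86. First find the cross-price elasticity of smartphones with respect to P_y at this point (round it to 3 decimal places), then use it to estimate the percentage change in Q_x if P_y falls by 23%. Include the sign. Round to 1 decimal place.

11.2%

At P_x = 17, P_y = 12.86: Q_x = 291.84.
∂Q_x/∂P_y = -11.
ε = (∂Q_x/∂P_y)(P_y/Q_x) = -11.0000 × 12.86/291.84 ≈ -0.485.
%ΔQ_x ≈ ε × %ΔP_y = -0.485 × (-23%) = 11.2%.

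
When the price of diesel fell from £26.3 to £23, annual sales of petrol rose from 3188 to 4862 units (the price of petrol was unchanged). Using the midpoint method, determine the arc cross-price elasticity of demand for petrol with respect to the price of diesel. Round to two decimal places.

ΔQ_A = 4862 − 3188 = 1674; ΔP_B = 23 − 26.3 = -3.3.
Midpoints: Q̄_A = 4025.0, P̄_B = 24.65.
ε = (ΔQ_A/Q̄_A)/(ΔP_B/P̄_B) = (1674/4025.0)/(-3.3/24.65) ≈ -3.11.
ε < 0: petrol and diesel are complements.

-3.11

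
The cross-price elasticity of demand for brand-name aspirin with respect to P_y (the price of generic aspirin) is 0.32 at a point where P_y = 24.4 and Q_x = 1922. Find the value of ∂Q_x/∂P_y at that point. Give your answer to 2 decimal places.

25.21

ε = (∂Q_x/∂P_y)·(P_y/Q_x) ⇒ ∂Q_x/∂P_y = ε·Q_x/P_y = 0.32 × 1922/24.4 ≈ 25.21.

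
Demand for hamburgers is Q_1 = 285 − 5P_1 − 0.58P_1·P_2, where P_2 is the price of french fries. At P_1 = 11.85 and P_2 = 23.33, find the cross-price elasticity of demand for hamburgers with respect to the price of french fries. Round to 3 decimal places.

At P_1 = 11.85 and P_2 = 23.33: Q_1 = 65.403.
∂Q_1/∂P_2 = -0.58P_1 = -0.58(11.85) = -6.8730.
ε = (∂Q_1/∂P_2)(P_2/Q_1) = -6.8730 × (23.33/65.403) ≈ -2.452.

-2.452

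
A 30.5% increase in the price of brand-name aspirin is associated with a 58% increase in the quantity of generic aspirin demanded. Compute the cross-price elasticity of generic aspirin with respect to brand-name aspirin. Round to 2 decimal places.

1.90

ε = (%ΔQ of generic aspirin) / (%ΔP of brand-name aspirin) = (58%) / (30.5%) ≈ 1.90.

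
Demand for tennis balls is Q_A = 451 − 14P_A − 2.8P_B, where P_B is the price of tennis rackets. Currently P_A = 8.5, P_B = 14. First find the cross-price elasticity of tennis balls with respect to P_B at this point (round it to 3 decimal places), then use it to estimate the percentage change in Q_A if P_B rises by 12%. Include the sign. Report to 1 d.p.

At P_A = 8.5, P_B = 14: Q_A = 292.8.
∂Q_A/∂P_B = -2.8.
ε = (∂Q_A/∂P_B)(P_B/Q_A) = -2.8000 × 14/292.8 ≈ -0.134.
%ΔQ_A ≈ ε × %ΔP_B = -0.134 × (12%) = -1.6%.

-1.6%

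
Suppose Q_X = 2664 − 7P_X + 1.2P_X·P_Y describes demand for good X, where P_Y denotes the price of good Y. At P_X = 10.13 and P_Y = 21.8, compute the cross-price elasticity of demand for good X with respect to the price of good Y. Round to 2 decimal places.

At P_X = 10.13 and P_Y = 21.8: Q_X = 2858.091.
∂Q_X/∂P_Y = 1.2P_X = 1.2(10.13) = 12.1560.
ε = (∂Q_X/∂P_Y)(P_Y/Q_X) = 12.1560 × (21.8/2858.091) ≈ 0.09.

0.09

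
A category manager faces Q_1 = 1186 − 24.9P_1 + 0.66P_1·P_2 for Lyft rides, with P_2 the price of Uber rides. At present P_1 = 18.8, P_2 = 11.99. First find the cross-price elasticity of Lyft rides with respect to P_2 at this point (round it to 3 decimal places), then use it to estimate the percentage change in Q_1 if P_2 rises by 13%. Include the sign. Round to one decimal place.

2.2%

At P_1 = 18.8, P_2 = 11.99: Q_1 = 866.652.
∂Q_1/∂P_2 = 0.66P_1 = 12.4080.
ε = (∂Q_1/∂P_2)(P_2/Q_1) = 12.4080 × 11.99/866.652 ≈ 0.172.
%ΔQ_1 ≈ ε × %ΔP_2 = 0.172 × (13%) = 2.2%.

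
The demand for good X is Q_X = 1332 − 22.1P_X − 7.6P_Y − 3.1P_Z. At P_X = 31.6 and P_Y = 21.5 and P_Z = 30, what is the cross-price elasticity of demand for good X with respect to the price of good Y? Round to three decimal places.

At P_X = 31.6 and P_Y = 21.5 and P_Z = 30: Q_X = 377.24.
∂Q_X/∂P_Y = -7.6.
ε = (∂Q_X/∂P_Y)(P_Y/Q_X) = -7.6 × (21.5/377.24) ≈ -0.433.
Since ε < 0, good X and good Y are complements.

-0.433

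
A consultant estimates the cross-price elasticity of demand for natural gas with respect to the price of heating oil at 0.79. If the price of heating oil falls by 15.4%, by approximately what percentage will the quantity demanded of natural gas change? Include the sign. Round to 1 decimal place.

%ΔQ ≈ ε × %ΔP of heating oil = 0.79 × (-15.4%) = -12.2%.

-12.2%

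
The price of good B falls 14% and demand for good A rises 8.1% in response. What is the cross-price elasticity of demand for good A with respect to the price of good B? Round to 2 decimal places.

-0.58

ε = (%ΔQ of good A) / (%ΔP of good B) = (8.1%) / (-14%) ≈ -0.58.
Negative cross-price elasticity: complements.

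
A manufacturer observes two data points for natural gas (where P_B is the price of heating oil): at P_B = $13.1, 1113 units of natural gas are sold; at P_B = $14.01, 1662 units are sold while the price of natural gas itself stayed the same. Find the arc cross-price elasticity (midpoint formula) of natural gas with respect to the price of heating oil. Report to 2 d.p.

5.89

ΔQ_A = 1662 − 1113 = 549; ΔP_B = 14.01 − 13.1 = 0.91.
Midpoints: Q̄_A = 1387.5, P̄_B = 13.55.
ε = (ΔQ_A/Q̄_A)/(ΔP_B/P̄_B) = (549/1387.5)/(0.91/13.55) ≈ 5.89.
ε > 0: natural gas and heating oil are substitutes.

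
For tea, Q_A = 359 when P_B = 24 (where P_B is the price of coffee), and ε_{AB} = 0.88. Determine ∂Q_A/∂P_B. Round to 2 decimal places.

13.16

ε = (∂Q_A/∂P_B)·(P_B/Q_A) ⇒ ∂Q_A/∂P_B = ε·Q_A/P_B = 0.88 × 359/24 ≈ 13.16.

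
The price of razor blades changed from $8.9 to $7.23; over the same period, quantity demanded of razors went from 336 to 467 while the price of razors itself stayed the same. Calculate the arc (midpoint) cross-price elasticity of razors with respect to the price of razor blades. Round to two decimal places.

ΔQ_A = 467 − 336 = 131; ΔP_B = 7.23 − 8.9 = -1.67.
Midpoints: Q̄_A = 401.5, P̄_B = 8.07.
ε = (ΔQ_A/Q̄_A)/(ΔP_B/P̄_B) = (131/401.5)/(-1.67/8.07) ≈ -1.58.
ε < 0: razors and razor blades are complements.

-1.58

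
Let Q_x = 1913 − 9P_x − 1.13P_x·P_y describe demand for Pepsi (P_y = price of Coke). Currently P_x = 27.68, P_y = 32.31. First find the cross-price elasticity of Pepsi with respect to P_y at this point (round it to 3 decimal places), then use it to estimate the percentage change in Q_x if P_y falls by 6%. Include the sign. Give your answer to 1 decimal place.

9.3%

At P_x = 27.68, P_y = 32.31: Q_x = 653.275.
∂Q_x/∂P_y = -1.13P_x = -31.2784.
ε = (∂Q_x/∂P_y)(P_y/Q_x) = -31.2784 × 32.31/653.275 ≈ -1.547.
%ΔQ_x ≈ ε × %ΔP_y = -1.547 × (-6%) = 9.3%.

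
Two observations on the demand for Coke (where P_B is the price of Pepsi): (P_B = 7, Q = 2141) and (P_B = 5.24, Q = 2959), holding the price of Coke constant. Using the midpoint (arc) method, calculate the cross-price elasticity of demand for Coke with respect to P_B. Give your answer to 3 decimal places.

ΔQ_A = 2959 − 2141 = 818; ΔP_B = 5.24 − 7 = -1.76.
Midpoints: Q̄_A = 2550.0, P̄_B = 6.12.
ε = (ΔQ_A/Q̄_A)/(ΔP_B/P̄_B) = (818/2550.0)/(-1.76/6.12) ≈ -1.115.
ε < 0: Coke and Pepsi are complements.

-1.115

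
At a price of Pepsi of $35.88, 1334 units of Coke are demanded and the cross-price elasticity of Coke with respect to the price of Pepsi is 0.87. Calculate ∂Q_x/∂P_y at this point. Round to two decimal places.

32.35

ε = (∂Q_x/∂P_y)·(P_y/Q_x) ⇒ ∂Q_x/∂P_y = ε·Q_x/P_y = 0.87 × 1334/35.88 ≈ 32.35.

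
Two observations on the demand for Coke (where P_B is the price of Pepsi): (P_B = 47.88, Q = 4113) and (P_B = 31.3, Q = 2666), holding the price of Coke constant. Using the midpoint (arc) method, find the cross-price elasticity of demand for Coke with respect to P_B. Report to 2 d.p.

1.02

ΔQ_A = 2666 − 4113 = -1447; ΔP_B = 31.3 − 47.88 = -16.58.
Midpoints: Q̄_A = 3389.5, P̄_B = 39.59.
ε = (ΔQ_A/Q̄_A)/(ΔP_B/P̄_B) = (-1447/3389.5)/(-16.58/39.59) ≈ 1.02.
ε > 0: Coke and Pepsi are substitutes.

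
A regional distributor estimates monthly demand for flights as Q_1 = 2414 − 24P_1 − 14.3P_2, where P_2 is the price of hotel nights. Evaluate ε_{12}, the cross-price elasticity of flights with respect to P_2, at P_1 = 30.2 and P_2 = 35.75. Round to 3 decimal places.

-0.434

At P_1 = 30.2 and P_2 = 35.75: Q_1 = 1177.975.
∂Q_1/∂P_2 = -14.3.
ε = (∂Q_1/∂P_2)(P_2/Q_1) = -14.3 × (35.75/1177.975) ≈ -0.434.
Since ε < 0, flights and hotel nights are complements.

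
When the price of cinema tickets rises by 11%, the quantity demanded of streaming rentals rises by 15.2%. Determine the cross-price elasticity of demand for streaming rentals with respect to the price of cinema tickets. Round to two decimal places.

1.38

ε = (%ΔQ of streaming rentals) / (%ΔP of cinema tickets) = (15.2%) / (11%) ≈ 1.38.
Positive cross-price elasticity: substitutes.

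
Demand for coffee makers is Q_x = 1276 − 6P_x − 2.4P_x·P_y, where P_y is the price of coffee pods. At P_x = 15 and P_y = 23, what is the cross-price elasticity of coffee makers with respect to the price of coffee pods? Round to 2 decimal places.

At P_x = 15 and P_y = 23: Q_x = 358.
∂Q_x/∂P_y = -2.4P_x = -2.4(15) = -36.0000.
ε = (∂Q_x/∂P_y)(P_y/Q_x) = -36.0000 × (23/358) ≈ -2.31.

-2.31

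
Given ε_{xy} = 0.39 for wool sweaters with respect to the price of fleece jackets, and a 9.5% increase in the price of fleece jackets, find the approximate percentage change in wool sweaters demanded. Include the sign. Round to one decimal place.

3.7%

%ΔQ ≈ ε × %ΔP of fleece jackets = 0.39 × (9.5%) = 3.7%.
Demand for wool sweaters rises by about 3.7%.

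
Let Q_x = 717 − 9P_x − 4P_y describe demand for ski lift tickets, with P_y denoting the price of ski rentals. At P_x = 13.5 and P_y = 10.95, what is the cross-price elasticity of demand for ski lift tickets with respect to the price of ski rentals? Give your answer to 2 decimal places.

-0.08

At P_x = 13.5 and P_y = 10.95: Q_x = 551.7.
∂Q_x/∂P_y = -4.
ε = (∂Q_x/∂P_y)(P_y/Q_x) = -4 × (10.95/551.7) ≈ -0.08.
Since ε < 0, ski lift tickets and ski rentals are complements.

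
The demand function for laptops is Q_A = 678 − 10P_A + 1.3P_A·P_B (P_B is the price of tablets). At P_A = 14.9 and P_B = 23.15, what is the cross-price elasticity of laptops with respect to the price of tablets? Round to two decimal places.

At P_A = 14.9 and P_B = 23.15: Q_A = 977.416.
∂Q_A/∂P_B = 1.3P_A = 1.3(14.9) = 19.3700.
ε = (∂Q_A/∂P_B)(P_B/Q_A) = 19.3700 × (23.15/977.416) ≈ 0.46.
ε > 0: substitutes.

0.46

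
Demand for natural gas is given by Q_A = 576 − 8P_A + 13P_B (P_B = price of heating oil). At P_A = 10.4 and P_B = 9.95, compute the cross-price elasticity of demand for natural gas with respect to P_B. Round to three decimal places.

0.208

At P_A = 10.4 and P_B = 9.95: Q_A = 622.15.
∂Q_A/∂P_B = 13.
ε = (∂Q_A/∂P_B)(P_B/Q_A) = 13 × (9.95/622.15) ≈ 0.208.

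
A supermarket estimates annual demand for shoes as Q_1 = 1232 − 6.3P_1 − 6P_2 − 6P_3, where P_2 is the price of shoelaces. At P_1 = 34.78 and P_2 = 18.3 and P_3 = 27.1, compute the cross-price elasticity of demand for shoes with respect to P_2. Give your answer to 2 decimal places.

-0.15

At P_1 = 34.78 and P_2 = 18.3 and P_3 = 27.1: Q_1 = 740.486.
∂Q_1/∂P_2 = -6.
ε = (∂Q_1/∂P_2)(P_2/Q_1) = -6 × (18.3/740.486) ≈ -0.15.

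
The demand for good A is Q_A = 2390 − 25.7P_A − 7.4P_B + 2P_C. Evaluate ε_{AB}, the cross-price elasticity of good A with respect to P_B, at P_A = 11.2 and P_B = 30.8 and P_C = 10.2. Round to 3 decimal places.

-0.120

At P_A = 11.2 and P_B = 30.8 and P_C = 10.2: Q_A = 1894.64.
∂Q_A/∂P_B = -7.4.
ε = (∂Q_A/∂P_B)(P_B/Q_A) = -7.4 × (30.8/1894.64) ≈ -0.120.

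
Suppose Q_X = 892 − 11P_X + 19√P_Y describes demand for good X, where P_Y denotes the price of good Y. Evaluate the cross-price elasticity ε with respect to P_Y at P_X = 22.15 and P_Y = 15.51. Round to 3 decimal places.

0.052

At P_X = 22.15 and P_Y = 15.51: Q_X = 723.177.
∂Q_X/∂P_Y = 19/(2√P_Y) = 19/(2√15.51) = 2.4122.
ε = (∂Q_X/∂P_Y)(P_Y/Q_X) = 2.4122 × (15.51/723.177) ≈ 0.052.
ε > 0: substitutes.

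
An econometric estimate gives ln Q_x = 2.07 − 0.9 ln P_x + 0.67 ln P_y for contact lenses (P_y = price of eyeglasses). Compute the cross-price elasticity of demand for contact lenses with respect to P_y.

0.67

In a log-linear (constant-elasticity) demand function, the coefficient on ln P_y is the cross-price elasticity.
ε = 0.67. Positive, so contact lenses and eyeglasses are substitutes.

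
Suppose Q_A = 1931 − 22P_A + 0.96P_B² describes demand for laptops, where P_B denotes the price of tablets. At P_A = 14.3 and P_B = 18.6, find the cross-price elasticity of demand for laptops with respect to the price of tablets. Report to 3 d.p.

0.341

At P_A = 14.3 and P_B = 18.6: Q_A = 1948.522.
∂Q_A/∂P_B = 1.92P_B = 1.92(18.6) = 35.7120.
ε = (∂Q_A/∂P_B)(P_B/Q_A) = 35.7120 × (18.6/1948.522) ≈ 0.341.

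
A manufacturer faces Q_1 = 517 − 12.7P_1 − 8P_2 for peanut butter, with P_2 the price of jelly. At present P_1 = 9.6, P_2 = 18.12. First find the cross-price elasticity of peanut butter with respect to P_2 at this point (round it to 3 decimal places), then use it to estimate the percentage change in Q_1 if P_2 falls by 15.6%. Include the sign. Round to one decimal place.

At P_1 = 9.6, P_2 = 18.12: Q_1 = 250.12.
∂Q_1/∂P_2 = -8.
ε = (∂Q_1/∂P_2)(P_2/Q_1) = -8.0000 × 18.12/250.12 ≈ -0.580.
%ΔQ_1 ≈ ε × %ΔP_2 = -0.580 × (-15.6%) = 9.0%.

9.0%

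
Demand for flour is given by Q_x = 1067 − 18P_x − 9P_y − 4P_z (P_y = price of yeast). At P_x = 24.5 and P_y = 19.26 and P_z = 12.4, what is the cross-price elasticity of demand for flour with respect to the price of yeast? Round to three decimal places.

At P_x = 24.5 and P_y = 19.26 and P_z = 12.4: Q_x = 403.06.
∂Q_x/∂P_y = -9.
ε = (∂Q_x/∂P_y)(P_y/Q_x) = -9 × (19.26/403.06) ≈ -0.430.
Since ε < 0, flour and yeast are complements.

-0.430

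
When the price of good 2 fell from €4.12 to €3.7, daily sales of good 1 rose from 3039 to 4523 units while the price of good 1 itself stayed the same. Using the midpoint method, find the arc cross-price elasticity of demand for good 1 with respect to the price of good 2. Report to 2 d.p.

ΔQ_1 = 4523 − 3039 = 1484; ΔP_2 = 3.7 − 4.12 = -0.42.
Midpoints: Q̄_1 = 3781.0, P̄_2 = 3.91.
ε = (ΔQ_1/Q̄_1)/(ΔP_2/P̄_2) = (1484/3781.0)/(-0.42/3.91) ≈ -3.65.
ε < 0: good 1 and good 2 are complements.

-3.65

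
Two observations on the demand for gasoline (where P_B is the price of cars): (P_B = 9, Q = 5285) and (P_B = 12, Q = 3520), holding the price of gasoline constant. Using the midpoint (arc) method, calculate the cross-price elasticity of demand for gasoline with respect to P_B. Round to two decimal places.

ΔQ_A = 3520 − 5285 = -1765; ΔP_B = 12 − 9 = 3.
Midpoints: Q̄_A = 4402.5, P̄_B = 10.50.
ε = (ΔQ_A/Q̄_A)/(ΔP_B/P̄_B) = (-1765/4402.5)/(3/10.50) ≈ -1.40.
ε < 0: gasoline and cars are complements.

-1.40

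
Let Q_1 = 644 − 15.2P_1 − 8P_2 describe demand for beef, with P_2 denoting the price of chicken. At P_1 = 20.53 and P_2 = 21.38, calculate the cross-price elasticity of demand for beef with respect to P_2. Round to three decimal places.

-1.063

At P_1 = 20.53 and P_2 = 21.38: Q_1 = 160.904.
∂Q_1/∂P_2 = -8.
ε = (∂Q_1/∂P_2)(P_2/Q_1) = -8 × (21.38/160.904) ≈ -1.063.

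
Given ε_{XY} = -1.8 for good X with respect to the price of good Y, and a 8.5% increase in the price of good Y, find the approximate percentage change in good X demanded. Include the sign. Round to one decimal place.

-15.3%

%ΔQ ≈ ε × %ΔP of good Y = -1.8 × (8.5%) = -15.3%.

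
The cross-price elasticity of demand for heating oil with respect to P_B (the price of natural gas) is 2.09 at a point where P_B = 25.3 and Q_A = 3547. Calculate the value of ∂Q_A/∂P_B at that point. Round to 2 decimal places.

ε = (∂Q_A/∂P_B)·(P_B/Q_A) ⇒ ∂Q_A/∂P_B = ε·Q_A/P_B = 2.09 × 3547/25.3 ≈ 293.01.

293.01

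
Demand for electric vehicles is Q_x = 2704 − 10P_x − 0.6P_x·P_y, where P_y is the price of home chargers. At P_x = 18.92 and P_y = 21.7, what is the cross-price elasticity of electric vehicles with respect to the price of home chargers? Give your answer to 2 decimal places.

-0.11

At P_x = 18.92 and P_y = 21.7: Q_x = 2268.462.
∂Q_x/∂P_y = -0.6P_x = -0.6(18.92) = -11.3520.
ε = (∂Q_x/∂P_y)(P_y/Q_x) = -11.3520 × (21.7/2268.462) ≈ -0.11.
ε < 0: complements.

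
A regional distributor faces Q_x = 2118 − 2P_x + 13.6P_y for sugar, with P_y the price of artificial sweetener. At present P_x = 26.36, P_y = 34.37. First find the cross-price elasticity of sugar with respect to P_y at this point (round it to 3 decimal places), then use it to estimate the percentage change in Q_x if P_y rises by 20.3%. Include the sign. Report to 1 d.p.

3.8%

At P_x = 26.36, P_y = 34.37: Q_x = 2532.712.
∂Q_x/∂P_y = 13.6.
ε = (∂Q_x/∂P_y)(P_y/Q_x) = 13.6000 × 34.37/2532.712 ≈ 0.185.
%ΔQ_x ≈ ε × %ΔP_y = 0.185 × (20.3%) = 3.8%.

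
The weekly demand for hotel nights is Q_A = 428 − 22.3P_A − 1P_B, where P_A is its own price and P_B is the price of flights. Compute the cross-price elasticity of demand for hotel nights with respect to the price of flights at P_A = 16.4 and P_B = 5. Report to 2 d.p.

-0.09

At P_A = 16.4 and P_B = 5: Q_A = 57.28.
∂Q_A/∂P_B = -1.
ε = (∂Q_A/∂P_B)(P_B/Q_A) = -1 × (5/57.28) ≈ -0.09.
Since ε < 0, hotel nights and flights are complements.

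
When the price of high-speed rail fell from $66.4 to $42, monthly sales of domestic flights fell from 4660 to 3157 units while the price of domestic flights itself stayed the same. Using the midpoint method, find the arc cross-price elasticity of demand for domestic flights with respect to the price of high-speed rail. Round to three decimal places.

ΔQ_A = 3157 − 4660 = -1503; ΔP_B = 42 − 66.4 = -24.4.
Midpoints: Q̄_A = 3908.5, P̄_B = 54.20.
ε = (ΔQ_A/Q̄_A)/(ΔP_B/P̄_B) = (-1503/3908.5)/(-24.4/54.20) ≈ 0.854.
ε > 0: domestic flights and high-speed rail are substitutes.

0.854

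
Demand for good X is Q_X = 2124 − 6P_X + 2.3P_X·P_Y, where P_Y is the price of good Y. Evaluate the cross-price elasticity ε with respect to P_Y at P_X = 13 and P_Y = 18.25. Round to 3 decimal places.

0.211

At P_X = 13 and P_Y = 18.25: Q_X = 2591.675.
∂Q_X/∂P_Y = 2.3P_X = 2.3(13) = 29.9000.
ε = (∂Q_X/∂P_Y)(P_Y/Q_X) = 29.9000 × (18.25/2591.675) ≈ 0.211.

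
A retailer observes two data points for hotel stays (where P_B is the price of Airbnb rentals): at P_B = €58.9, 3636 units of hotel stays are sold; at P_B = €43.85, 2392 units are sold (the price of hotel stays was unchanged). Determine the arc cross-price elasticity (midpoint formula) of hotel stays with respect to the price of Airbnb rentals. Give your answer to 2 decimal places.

1.41

ΔQ_A = 2392 − 3636 = -1244; ΔP_B = 43.85 − 58.9 = -15.05.
Midpoints: Q̄_A = 3014.0, P̄_B = 51.38.
ε = (ΔQ_A/Q̄_A)/(ΔP_B/P̄_B) = (-1244/3014.0)/(-15.05/51.38) ≈ 1.41.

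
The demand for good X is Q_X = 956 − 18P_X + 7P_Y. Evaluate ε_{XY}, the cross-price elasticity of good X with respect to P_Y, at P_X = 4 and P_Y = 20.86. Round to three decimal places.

At P_X = 4 and P_Y = 20.86: Q_X = 1030.02.
∂Q_X/∂P_Y = 7.
ε = (∂Q_X/∂P_Y)(P_Y/Q_X) = 7 × (20.86/1030.02) ≈ 0.142.

0.142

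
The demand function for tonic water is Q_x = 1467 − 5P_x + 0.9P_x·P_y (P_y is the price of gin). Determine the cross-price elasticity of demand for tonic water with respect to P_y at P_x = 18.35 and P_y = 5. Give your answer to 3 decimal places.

At P_x = 18.35 and P_y = 5: Q_x = 1457.825.
∂Q_x/∂P_y = 0.9P_x = 0.9(18.35) = 16.5150.
ε = (∂Q_x/∂P_y)(P_y/Q_x) = 16.5150 × (5/1457.825) ≈ 0.057.
ε > 0: substitutes.

0.057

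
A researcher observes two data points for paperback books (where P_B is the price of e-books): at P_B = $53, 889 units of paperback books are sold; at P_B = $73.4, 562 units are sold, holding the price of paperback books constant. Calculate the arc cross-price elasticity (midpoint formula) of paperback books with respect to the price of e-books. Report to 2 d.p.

-1.40

ΔQ_A = 562 − 889 = -327; ΔP_B = 73.4 − 53 = 20.4.
Midpoints: Q̄_A = 725.5, P̄_B = 63.20.
ε = (ΔQ_A/Q̄_A)/(ΔP_B/P̄_B) = (-327/725.5)/(20.4/63.20) ≈ -1.40.
ε < 0: paperback books and e-books are complements.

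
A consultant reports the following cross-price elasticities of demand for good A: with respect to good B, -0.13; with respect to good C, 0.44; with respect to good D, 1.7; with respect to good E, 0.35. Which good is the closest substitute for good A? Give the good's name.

good D

Substitutes have ε > 0. Among the positive values, 1.7 (good D) is largest.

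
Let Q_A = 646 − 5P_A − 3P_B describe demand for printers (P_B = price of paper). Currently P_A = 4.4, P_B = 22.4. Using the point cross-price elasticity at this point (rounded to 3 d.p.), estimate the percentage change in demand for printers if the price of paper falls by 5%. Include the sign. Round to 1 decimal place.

At P_A = 4.4, P_B = 22.4: Q_A = 556.8.
∂Q_A/∂P_B = -3.
ε = (∂Q_A/∂P_B)(P_B/Q_A) = -3.0000 × 22.4/556.8 ≈ -0.121.
%ΔQ_A ≈ ε × %ΔP_B = -0.121 × (-5%) = 0.6%.

0.6%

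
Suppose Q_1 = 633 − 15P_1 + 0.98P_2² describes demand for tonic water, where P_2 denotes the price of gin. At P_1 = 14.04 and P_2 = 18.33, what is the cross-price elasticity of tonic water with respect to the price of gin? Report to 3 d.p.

At P_1 = 14.04 and P_2 = 18.33: Q_1 = 751.669.
∂Q_1/∂P_2 = 1.96P_2 = 1.96(18.33) = 35.9268.
ε = (∂Q_1/∂P_2)(P_2/Q_1) = 35.9268 × (18.33/751.669) ≈ 0.876.

0.876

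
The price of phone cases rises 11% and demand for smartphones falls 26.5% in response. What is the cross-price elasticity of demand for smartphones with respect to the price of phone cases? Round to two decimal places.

ε = (%ΔQ of smartphones) / (%ΔP of phone cases) = (-26.5%) / (11%) ≈ -2.41.
Negative cross-price elasticity: complements.

-2.41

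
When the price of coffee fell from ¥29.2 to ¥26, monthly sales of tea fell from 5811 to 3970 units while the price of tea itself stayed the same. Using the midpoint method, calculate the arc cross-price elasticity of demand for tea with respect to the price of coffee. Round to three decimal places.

3.247

ΔQ_A = 3970 − 5811 = -1841; ΔP_B = 26 − 29.2 = -3.2.
Midpoints: Q̄_A = 4890.5, P̄_B = 27.60.
ε = (ΔQ_A/Q̄_A)/(ΔP_B/P̄_B) = (-1841/4890.5)/(-3.2/27.60) ≈ 3.247.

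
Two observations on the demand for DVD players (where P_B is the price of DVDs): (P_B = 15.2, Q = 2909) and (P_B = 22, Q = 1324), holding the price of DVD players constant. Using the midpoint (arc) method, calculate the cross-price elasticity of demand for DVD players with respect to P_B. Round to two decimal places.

-2.05

ΔQ_A = 1324 − 2909 = -1585; ΔP_B = 22 − 15.2 = 6.8.
Midpoints: Q̄_A = 2116.5, P̄_B = 18.60.
ε = (ΔQ_A/Q̄_A)/(ΔP_B/P̄_B) = (-1585/2116.5)/(6.8/18.60) ≈ -2.05.
ε < 0: DVD players and DVDs are complements.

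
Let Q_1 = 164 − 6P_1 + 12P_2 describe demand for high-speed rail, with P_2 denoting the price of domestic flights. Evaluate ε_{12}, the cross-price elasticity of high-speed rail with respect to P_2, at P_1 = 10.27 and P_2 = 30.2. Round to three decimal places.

At P_1 = 10.27 and P_2 = 30.2: Q_1 = 464.78.
∂Q_1/∂P_2 = 12.
ε = (∂Q_1/∂P_2)(P_2/Q_1) = 12 × (30.2/464.78) ≈ 0.780.
Since ε > 0, high-speed rail and domestic flights are substitutes.

0.780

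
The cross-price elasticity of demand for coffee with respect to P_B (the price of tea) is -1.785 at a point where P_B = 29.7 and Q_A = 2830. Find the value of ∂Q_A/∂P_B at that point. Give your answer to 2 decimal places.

-170.09

ε = (∂Q_A/∂P_B)·(P_B/Q_A) ⇒ ∂Q_A/∂P_B = ε·Q_A/P_B = -1.785 × 2830/29.7 ≈ -170.09.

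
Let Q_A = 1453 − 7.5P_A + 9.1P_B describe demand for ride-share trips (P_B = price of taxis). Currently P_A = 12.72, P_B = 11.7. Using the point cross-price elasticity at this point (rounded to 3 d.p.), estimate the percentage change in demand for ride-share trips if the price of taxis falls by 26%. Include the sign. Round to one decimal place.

At P_A = 12.72, P_B = 11.7: Q_A = 1464.07.
∂Q_A/∂P_B = 9.1.
ε = (∂Q_A/∂P_B)(P_B/Q_A) = 9.1000 × 11.7/1464.07 ≈ 0.073.
%ΔQ_A ≈ ε × %ΔP_B = 0.073 × (-26%) = -1.9%.

-1.9%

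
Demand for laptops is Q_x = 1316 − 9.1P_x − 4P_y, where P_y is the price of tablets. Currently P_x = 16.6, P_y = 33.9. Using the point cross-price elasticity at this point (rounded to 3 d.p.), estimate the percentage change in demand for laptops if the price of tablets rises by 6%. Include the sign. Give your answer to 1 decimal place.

-0.8%

At P_x = 16.6, P_y = 33.9: Q_x = 1029.34.
∂Q_x/∂P_y = -4.
ε = (∂Q_x/∂P_y)(P_y/Q_x) = -4.0000 × 33.9/1029.34 ≈ -0.132.
%ΔQ_x ≈ ε × %ΔP_y = -0.132 × (6%) = -0.8%.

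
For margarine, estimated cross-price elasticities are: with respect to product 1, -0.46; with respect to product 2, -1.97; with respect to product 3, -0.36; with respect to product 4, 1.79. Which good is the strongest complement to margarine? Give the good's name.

product 2

Complements have ε < 0. The most negative value is -1.97 (product 2).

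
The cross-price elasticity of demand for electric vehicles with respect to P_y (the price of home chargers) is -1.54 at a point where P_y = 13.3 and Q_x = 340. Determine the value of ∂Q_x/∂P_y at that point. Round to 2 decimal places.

-39.37

ε = (∂Q_x/∂P_y)·(P_y/Q_x) ⇒ ∂Q_x/∂P_y = ε·Q_x/P_y = -1.54 × 340/13.3 ≈ -39.37.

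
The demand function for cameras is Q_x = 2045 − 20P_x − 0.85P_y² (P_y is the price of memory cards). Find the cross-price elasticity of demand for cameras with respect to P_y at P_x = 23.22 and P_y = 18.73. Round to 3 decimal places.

-0.465

At P_x = 23.22 and P_y = 18.73: Q_x = 1282.409.
∂Q_x/∂P_y = -1.7P_y = -1.7(18.73) = -31.8410.
ε = (∂Q_x/∂P_y)(P_y/Q_x) = -31.8410 × (18.73/1282.409) ≈ -0.465.
ε < 0: complements.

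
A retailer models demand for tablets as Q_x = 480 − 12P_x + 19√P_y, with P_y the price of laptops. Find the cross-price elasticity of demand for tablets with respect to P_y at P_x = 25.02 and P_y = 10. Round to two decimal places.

0.13

At P_x = 25.02 and P_y = 10: Q_x = 239.843.
∂Q_x/∂P_y = 19/(2√P_y) = 19/(2√10) = 3.0042.
ε = (∂Q_x/∂P_y)(P_y/Q_x) = 3.0042 × (10/239.843) ≈ 0.13.
ε > 0: substitutes.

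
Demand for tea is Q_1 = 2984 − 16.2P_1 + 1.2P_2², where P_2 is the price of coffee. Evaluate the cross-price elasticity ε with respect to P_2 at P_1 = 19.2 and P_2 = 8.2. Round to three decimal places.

0.059

At P_1 = 19.2 and P_2 = 8.2: Q_1 = 2753.648.
∂Q_1/∂P_2 = 2.4P_2 = 2.4(8.2) = 19.6800.
ε = (∂Q_1/∂P_2)(P_2/Q_1) = 19.6800 × (8.2/2753.648) ≈ 0.059.
ε > 0: substitutes.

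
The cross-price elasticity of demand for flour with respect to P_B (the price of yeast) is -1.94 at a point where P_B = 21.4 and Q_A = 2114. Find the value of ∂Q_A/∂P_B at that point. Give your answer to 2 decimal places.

-191.64

ε = (∂Q_A/∂P_B)·(P_B/Q_A) ⇒ ∂Q_A/∂P_B = ε·Q_A/P_B = -1.94 × 2114/21.4 ≈ -191.64.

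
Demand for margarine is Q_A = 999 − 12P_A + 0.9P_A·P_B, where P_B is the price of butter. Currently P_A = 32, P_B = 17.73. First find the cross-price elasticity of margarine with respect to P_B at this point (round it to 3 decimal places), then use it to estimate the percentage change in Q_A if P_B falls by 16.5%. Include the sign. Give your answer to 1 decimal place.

-7.5%

At P_A = 32, P_B = 17.73: Q_A = 1125.624.
∂Q_A/∂P_B = 0.9P_A = 28.8000.
ε = (∂Q_A/∂P_B)(P_B/Q_A) = 28.8000 × 17.73/1125.624 ≈ 0.454.
%ΔQ_A ≈ ε × %ΔP_B = 0.454 × (-16.5%) = -7.5%.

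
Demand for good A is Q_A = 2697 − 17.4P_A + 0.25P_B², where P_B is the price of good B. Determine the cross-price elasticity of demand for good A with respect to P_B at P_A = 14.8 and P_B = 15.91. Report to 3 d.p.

At P_A = 14.8 and P_B = 15.91: Q_A = 2502.762.
∂Q_A/∂P_B = 0.5P_B = 0.5(15.91) = 7.9550.
ε = (∂Q_A/∂P_B)(P_B/Q_A) = 7.9550 × (15.91/2502.762) ≈ 0.051.

0.051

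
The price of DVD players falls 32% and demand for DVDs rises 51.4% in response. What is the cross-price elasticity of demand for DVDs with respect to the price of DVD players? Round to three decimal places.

-1.606

ε = (%ΔQ of DVDs) / (%ΔP of DVD players) = (51.4%) / (-32%) ≈ -1.606.
Negative cross-price elasticity: complements.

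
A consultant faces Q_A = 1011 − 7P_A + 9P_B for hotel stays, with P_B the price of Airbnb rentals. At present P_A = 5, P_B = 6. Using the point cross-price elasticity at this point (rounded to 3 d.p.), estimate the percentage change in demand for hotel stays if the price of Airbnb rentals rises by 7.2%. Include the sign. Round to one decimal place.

At P_A = 5, P_B = 6: Q_A = 1030.
∂Q_A/∂P_B = 9.
ε = (∂Q_A/∂P_B)(P_B/Q_A) = 9.0000 × 6/1030 ≈ 0.052.
%ΔQ_A ≈ ε × %ΔP_B = 0.052 × (7.2%) = 0.4%.

0.4%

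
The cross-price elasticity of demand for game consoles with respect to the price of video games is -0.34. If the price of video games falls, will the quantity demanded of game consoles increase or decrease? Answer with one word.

ε < 0 and the price of video games falls, so the quantity of game consoles moves in the opposite direction: it increases.

increase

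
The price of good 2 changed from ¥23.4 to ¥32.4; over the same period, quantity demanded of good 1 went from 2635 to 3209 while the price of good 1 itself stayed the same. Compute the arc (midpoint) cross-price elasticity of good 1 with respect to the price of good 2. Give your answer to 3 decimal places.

0.609

ΔQ_1 = 3209 − 2635 = 574; ΔP_2 = 32.4 − 23.4 = 9.
Midpoints: Q̄_1 = 2922.0, P̄_2 = 27.90.
ε = (ΔQ_1/Q̄_1)/(ΔP_2/P̄_2) = (574/2922.0)/(9/27.90) ≈ 0.609.
ε > 0: good 1 and good 2 are substitutes.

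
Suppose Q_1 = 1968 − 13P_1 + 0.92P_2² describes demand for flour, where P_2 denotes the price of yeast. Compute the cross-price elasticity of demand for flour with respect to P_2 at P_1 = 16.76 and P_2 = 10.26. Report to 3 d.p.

At P_1 = 16.76 and P_2 = 10.26: Q_1 = 1846.966.
∂Q_1/∂P_2 = 1.84P_2 = 1.84(10.26) = 18.8784.
ε = (∂Q_1/∂P_2)(P_2/Q_1) = 18.8784 × (10.26/1846.966) ≈ 0.105.
ε > 0: substitutes.

0.105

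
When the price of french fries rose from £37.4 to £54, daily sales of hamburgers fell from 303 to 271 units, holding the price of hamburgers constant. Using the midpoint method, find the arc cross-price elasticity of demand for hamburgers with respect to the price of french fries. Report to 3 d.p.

-0.307

ΔQ_A = 271 − 303 = -32; ΔP_B = 54 − 37.4 = 16.6.
Midpoints: Q̄_A = 287.0, P̄_B = 45.70.
ε = (ΔQ_A/Q̄_A)/(ΔP_B/P̄_B) = (-32/287.0)/(16.6/45.70) ≈ -0.307.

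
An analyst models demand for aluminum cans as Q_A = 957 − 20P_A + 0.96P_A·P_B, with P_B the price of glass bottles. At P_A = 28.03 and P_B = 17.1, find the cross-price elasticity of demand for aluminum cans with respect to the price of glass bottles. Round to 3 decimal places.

0.537

At P_A = 28.03 and P_B = 17.1: Q_A = 856.540.
∂Q_A/∂P_B = 0.96P_A = 0.96(28.03) = 26.9088.
ε = (∂Q_A/∂P_B)(P_B/Q_A) = 26.9088 × (17.1/856.540) ≈ 0.537.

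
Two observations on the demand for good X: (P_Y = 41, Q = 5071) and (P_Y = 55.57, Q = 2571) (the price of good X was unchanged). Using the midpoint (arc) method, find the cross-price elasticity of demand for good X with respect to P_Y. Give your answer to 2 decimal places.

-2.17

ΔQ_X = 2571 − 5071 = -2500; ΔP_Y = 55.57 − 41 = 14.57.
Midpoints: Q̄_X = 3821.0, P̄_Y = 48.28.
ε = (ΔQ_X/Q̄_X)/(ΔP_Y/P̄_Y) = (-2500/3821.0)/(14.57/48.28) ≈ -2.17.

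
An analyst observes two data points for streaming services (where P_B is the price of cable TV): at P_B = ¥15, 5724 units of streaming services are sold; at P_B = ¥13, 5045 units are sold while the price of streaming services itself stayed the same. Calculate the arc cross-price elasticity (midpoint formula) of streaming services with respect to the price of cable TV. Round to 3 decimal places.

0.883

ΔQ_A = 5045 − 5724 = -679; ΔP_B = 13 − 15 = -2.
Midpoints: Q̄_A = 5384.5, P̄_B = 14.00.
ε = (ΔQ_A/Q̄_A)/(ΔP_B/P̄_B) = (-679/5384.5)/(-2/14.00) ≈ 0.883.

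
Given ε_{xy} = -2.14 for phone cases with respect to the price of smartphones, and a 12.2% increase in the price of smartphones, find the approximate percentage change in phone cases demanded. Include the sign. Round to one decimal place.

%ΔQ ≈ ε × %ΔP of smartphones = -2.14 × (12.2%) = -26.1%.

-26.1%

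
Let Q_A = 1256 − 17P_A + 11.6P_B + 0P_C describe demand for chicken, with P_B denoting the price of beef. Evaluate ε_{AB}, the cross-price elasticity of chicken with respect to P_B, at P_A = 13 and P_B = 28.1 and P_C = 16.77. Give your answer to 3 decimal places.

At P_A = 13 and P_B = 28.1 and P_C = 16.77: Q_A = 1360.96.
∂Q_A/∂P_B = 11.6.
ε = (∂Q_A/∂P_B)(P_B/Q_A) = 11.6 × (28.1/1360.96) ≈ 0.240.
Since ε > 0, chicken and beef are substitutes.

0.240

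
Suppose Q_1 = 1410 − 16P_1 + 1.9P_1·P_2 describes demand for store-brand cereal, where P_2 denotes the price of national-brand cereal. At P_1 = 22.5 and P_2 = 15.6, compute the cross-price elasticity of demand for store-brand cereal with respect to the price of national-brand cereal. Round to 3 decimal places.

At P_1 = 22.5 and P_2 = 15.6: Q_1 = 1716.9.
∂Q_1/∂P_2 = 1.9P_1 = 1.9(22.5) = 42.7500.
ε = (∂Q_1/∂P_2)(P_2/Q_1) = 42.7500 × (15.6/1716.9) ≈ 0.388.

0.388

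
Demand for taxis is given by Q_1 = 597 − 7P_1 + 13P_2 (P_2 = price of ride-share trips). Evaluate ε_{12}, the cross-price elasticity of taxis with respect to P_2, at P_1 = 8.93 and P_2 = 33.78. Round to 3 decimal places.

0.451

At P_1 = 8.93 and P_2 = 33.78: Q_1 = 973.63.
∂Q_1/∂P_2 = 13.
ε = (∂Q_1/∂P_2)(P_2/Q_1) = 13 × (33.78/973.63) ≈ 0.451.
Since ε > 0, taxis and ride-share trips are substitutes.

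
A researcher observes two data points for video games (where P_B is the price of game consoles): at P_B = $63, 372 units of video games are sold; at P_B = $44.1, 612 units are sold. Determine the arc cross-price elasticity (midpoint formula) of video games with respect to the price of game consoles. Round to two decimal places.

-1.38

ΔQ_A = 612 − 372 = 240; ΔP_B = 44.1 − 63 = -18.9.
Midpoints: Q̄_A = 492.0, P̄_B = 53.55.
ε = (ΔQ_A/Q̄_A)/(ΔP_B/P̄_B) = (240/492.0)/(-18.9/53.55) ≈ -1.38.
ε < 0: video games and game consoles are complements.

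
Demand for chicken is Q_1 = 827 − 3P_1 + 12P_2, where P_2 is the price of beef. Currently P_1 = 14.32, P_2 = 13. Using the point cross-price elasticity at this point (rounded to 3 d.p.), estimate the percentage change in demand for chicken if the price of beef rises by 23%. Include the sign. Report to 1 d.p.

3.8%

At P_1 = 14.32, P_2 = 13: Q_1 = 940.04.
∂Q_1/∂P_2 = 12.
ε = (∂Q_1/∂P_2)(P_2/Q_1) = 12.0000 × 13/940.04 ≈ 0.166.
%ΔQ_1 ≈ ε × %ΔP_2 = 0.166 × (23%) = 3.8%.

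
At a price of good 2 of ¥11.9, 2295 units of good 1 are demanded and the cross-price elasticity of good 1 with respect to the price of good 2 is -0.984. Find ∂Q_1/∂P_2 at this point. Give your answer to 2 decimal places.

-189.77

ε = (∂Q_1/∂P_2)·(P_2/Q_1) ⇒ ∂Q_1/∂P_2 = ε·Q_1/P_2 = -0.984 × 2295/11.9 ≈ -189.77.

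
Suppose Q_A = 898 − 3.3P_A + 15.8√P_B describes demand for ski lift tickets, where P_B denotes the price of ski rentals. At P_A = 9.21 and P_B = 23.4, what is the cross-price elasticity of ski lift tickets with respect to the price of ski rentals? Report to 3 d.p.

At P_A = 9.21 and P_B = 23.4: Q_A = 944.037.
∂Q_A/∂P_B = 15.8/(2√P_B) = 15.8/(2√23.4) = 1.6331.
ε = (∂Q_A/∂P_B)(P_B/Q_A) = 1.6331 × (23.4/944.037) ≈ 0.040.

0.040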